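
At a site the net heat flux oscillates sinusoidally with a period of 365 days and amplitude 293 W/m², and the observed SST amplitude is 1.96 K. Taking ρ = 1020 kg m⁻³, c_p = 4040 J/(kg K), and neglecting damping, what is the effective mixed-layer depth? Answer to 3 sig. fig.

182 m

ω = 2π / 3.15×10^7 s = 1.99×10^-7 s⁻¹.
Required C = F₀ / (A ω) = 293 / (1.96 × 1.99×10^-7) = 7.50×10^8 J/(m²·K).
D = C / (ρ c_p) = 7.50×10^8 / (1020 × 4040) = 182 m.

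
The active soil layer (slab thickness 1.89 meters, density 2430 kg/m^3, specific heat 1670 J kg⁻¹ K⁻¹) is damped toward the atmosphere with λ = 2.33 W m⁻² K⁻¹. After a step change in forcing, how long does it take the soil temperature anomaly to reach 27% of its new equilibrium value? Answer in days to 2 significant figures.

12 days

Areal heat capacity C = ρ c_p D = 2430 × 1670 × 1.89 = 7.67×10^6 J m⁻² K⁻¹.
τ = C / λ = 7.67×10^6 / 2.33 = 3.29×10^6 s.
Fraction reached: 1 − e^(−t/τ) = 0.27 ⇒ t = −τ ln(1 − 0.27) = τ × 0.315.
t = 1.04×10^6 s = 12.0 days.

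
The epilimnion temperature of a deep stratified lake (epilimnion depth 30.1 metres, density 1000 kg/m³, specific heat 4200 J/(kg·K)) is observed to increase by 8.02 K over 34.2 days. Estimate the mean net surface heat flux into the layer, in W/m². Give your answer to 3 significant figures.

Areal heat capacity C = ρ c_p D = 1000 × 4200 × 30.1 = 1.26×10^8 J/(m^2 K).
Required heat per unit area: Q = C ΔT = 1.26×10^8 × 8.02 = 1.01×10^9 J/m².
Flux F = Q / Δt = 1.01×10^9 / 2.95×10^6 s = 343 W/m².

343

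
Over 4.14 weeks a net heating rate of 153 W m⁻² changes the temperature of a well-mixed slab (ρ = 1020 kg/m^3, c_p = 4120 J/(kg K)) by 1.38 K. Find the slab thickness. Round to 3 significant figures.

Heat input Q = F Δt = 153 × 2.50×10^6 s = 3.83×10^8 J/m².
Required areal heat capacity C = Q / ΔT = 2.78×10^8 J/(m²·K).
Depth D = C / (ρ c_p) = 2.78×10^8 / (1020 × 4120) = 66.1 m.

66.1 m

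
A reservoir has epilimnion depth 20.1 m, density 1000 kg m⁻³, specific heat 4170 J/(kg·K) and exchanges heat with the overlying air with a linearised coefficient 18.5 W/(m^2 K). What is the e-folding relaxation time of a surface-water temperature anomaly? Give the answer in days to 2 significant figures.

52 days

Areal heat capacity C = ρ c_p D = 1000 × 4170 × 20.1 = 8.38×10^7 J/(m^2 K).
Relaxation time τ = C / λ = 8.38×10^7 / 18.5 = 4.53×10^6 s.
In days: 4.53×10^6 s / (86400 s/day) = 52.4 days.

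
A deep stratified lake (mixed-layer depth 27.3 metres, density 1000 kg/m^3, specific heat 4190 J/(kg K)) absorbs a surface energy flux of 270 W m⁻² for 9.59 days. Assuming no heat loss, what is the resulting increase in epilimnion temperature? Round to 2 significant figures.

Areal heat capacity C = ρ c_p D = 1000 × 4190 × 27.3 = 1.14×10^8 J m⁻² K⁻¹.
Net heat input Q = F Δt = 270 × (9.59 days × 86400 s/day) = 2.24×10^8 J/m².
ΔT = Q / C = 2.24×10^8 / 1.14×10^8 = 1.96 K.

2.0 K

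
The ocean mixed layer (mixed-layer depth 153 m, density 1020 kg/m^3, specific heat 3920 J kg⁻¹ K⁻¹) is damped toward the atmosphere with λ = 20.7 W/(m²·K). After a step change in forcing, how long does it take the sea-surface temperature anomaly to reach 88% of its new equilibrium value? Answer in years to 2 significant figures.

2.0 years

Areal heat capacity C = ρ c_p D = 1020 × 3920 × 153 = 6.12×10^8 J m⁻² K⁻¹.
τ = C / λ = 6.12×10^8 / 20.7 = 2.96×10^7 s.
Fraction reached: 1 − e^(−t/τ) = 0.88 ⇒ t = −τ ln(1 − 0.88) = τ × 2.12.
t = 6.27×10^7 s = 1.99 years.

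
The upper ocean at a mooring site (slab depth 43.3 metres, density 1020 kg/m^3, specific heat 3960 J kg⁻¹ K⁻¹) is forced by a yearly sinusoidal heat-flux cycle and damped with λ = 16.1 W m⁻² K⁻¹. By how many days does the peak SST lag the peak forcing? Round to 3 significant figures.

66.1 days

Areal heat capacity C = ρ c_p D = 1020 × 3960 × 43.3 = 1.75×10^8 J/(m²·K).
ω = 2π / 3.15×10^7 s = 1.99×10^-7 s⁻¹.
Phase lag φ = arctan(Cω/λ) = arctan(34.8/16.1) = 1.14 rad.
Time lag = φ / ω = 1.14 / 1.99×10^-7 = 5.71×10^6 s = 66.1 days.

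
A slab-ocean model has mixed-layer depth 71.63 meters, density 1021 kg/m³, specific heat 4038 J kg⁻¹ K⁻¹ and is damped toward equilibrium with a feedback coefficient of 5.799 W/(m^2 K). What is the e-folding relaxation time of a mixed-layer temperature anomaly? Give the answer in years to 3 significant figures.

Areal heat capacity C = ρ c_p D = 1021 × 4038 × 71.63 = 2.95×10^8 J/(m^2 K).
Relaxation time τ = C / λ = 2.95×10^8 / 5.799 = 5.09×10^7 s.
In years: 5.09×10^7 s / (3.156×10^7 s/year) = 1.61 years.

1.61 years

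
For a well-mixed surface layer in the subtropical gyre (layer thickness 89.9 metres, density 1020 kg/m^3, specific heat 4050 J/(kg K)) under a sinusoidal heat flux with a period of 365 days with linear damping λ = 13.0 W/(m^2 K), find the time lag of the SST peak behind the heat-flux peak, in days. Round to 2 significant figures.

Areal heat capacity C = ρ c_p D = 1020 × 4050 × 89.9 = 3.71×10^8 J/(m^2 K).
ω = 2π / 3.15×10^7 s = 1.99×10^-7 s⁻¹.
Phase lag φ = arctan(Cω/λ) = arctan(74.0/13.0) = 1.40 rad.
Time lag = φ / ω = 1.40 / 1.99×10^-7 = 7.01×10^6 s = 81.1 days.

81 days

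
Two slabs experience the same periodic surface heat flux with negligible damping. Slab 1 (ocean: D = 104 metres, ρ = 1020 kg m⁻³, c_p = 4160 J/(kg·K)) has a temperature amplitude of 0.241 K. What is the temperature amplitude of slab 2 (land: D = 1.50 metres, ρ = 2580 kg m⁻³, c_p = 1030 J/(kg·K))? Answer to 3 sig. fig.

C_ocean = 4.41×10^8 J/(m²·K); C_land = 3.99×10^6 J/(m²·K).
A ∝ 1/C ⇒ A_land = A_ocean × C_ocean/C_land = 0.241 × 111 = 26.7 K.

26.7 K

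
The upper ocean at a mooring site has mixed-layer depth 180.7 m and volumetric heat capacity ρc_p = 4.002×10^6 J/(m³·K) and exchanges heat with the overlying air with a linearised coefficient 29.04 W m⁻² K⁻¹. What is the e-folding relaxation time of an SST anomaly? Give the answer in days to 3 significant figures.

Areal heat capacity C = ρc_p × D = 4.002×10^6 × 180.7 = 7.23×10^8 J/(m²·K).
Relaxation time τ = C / λ = 7.23×10^8 / 29.04 = 2.49×10^7 s.
In days: 2.49×10^7 s / (86400 s/day) = 288 days.

288 days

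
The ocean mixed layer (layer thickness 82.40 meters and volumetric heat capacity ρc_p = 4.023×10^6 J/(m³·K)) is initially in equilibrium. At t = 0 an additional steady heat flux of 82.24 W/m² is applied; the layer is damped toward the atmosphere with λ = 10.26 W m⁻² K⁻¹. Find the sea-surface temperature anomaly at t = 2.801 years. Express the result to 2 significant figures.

7.5 K

Areal heat capacity C = ρc_p × D = 4.023×10^6 × 82.40 = 3.31×10^8 J/(m^2 K).
τ = C / λ = 3.31×10^8 / 10.26 = 3.23×10^7 s.
Equilibrium anomaly ΔT_eq = F / λ = 82.24 / 10.26 = 8.02 K.
t = 2.801 years = 8.84×10^7 s, so t/τ = 2.74.
ΔT(t) = ΔT_eq (1 − e^(−t/τ)) = 8.02 × (1 − e^−2.74) = 7.50 K.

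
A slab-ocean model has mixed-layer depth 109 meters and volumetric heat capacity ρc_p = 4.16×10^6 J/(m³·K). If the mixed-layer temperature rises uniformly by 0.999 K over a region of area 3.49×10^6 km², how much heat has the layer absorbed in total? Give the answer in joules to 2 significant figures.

1.6×10^21 J

Areal heat capacity C = ρc_p × D = 4.16×10^6 × 109 = 4.53×10^8 J m⁻² K⁻¹.
Heat per unit area: q = C ΔT = 4.53×10^8 × 0.999 = 4.53×10^8 J/m².
Total heat: Q = q × A = 4.53×10^8 × (3.49×10^6 × 10⁶ m²) = 1.58×10^21 J.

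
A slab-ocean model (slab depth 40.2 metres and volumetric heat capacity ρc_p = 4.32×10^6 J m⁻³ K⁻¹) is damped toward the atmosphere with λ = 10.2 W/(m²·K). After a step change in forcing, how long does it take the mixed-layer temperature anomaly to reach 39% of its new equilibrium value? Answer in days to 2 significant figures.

97 days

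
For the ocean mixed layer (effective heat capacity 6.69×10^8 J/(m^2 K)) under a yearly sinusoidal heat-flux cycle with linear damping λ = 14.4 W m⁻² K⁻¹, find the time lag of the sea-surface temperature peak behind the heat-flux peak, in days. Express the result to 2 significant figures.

Areal heat capacity C = 6.69×10^8 J/(m^2 K) (given).
ω = 2π / 3.15×10^7 s = 1.99×10^-7 s⁻¹.
Phase lag φ = arctan(Cω/λ) = arctan(133/14.4) = 1.46 rad.
Time lag = φ / ω = 1.46 / 1.99×10^-7 = 7.34×10^6 s = 85.0 days.

85 days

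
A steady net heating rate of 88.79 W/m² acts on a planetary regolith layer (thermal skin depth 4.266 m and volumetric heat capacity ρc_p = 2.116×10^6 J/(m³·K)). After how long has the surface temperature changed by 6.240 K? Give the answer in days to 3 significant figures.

7.34 days

Areal heat capacity C = ρc_p × D = 2.116×10^6 × 4.266 = 9.03×10^6 J m⁻² K⁻¹.
Time required: Δt = C ΔT / F = 9.03×10^6 × 6.240 / 88.79 = 6.34×10^5 s.
In days: 6.34×10^5 s / (86400 s/day) = 7.34 days.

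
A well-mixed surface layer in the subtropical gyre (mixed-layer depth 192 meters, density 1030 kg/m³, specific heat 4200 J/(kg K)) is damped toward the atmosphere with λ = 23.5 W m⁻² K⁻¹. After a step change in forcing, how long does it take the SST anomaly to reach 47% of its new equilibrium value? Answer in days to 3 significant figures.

260 days

Areal heat capacity C = ρ c_p D = 1030 × 4200 × 192 = 8.31×10^8 J m⁻² K⁻¹.
τ = C / λ = 8.31×10^8 / 23.5 = 3.53×10^7 s.
Fraction reached: 1 − e^(−t/τ) = 0.47 ⇒ t = −τ ln(1 − 0.47) = τ × 0.635.
t = 2.24×10^7 s = 260 days.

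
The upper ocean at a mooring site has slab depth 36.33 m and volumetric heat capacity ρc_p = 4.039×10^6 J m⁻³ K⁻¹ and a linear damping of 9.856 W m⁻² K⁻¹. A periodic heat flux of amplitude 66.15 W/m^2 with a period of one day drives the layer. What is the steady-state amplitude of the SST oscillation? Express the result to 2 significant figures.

Areal heat capacity C = ρc_p × D = 4.039×10^6 × 36.33 = 1.47×10^8 J m⁻² K⁻¹.
Angular frequency ω = 2π / T = 2π / 86400 s = 7.27×10^-5 s⁻¹.
√((Cω)² + λ²) = √((10700)² + 9.856²) = 10700 W/(m²·K).
Amplitude A = F₀ / √((Cω)²+λ²) = 66.15 / 10700 = 0.00620 K.

0.0062 K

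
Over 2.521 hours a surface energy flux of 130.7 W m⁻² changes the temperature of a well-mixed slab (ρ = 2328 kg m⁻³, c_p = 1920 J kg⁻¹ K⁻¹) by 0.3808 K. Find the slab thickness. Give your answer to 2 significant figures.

0.70 m

Heat input Q = F Δt = 130.7 × 9080 s = 1.19×10^6 J/m².
Required areal heat capacity C = Q / ΔT = 3.11×10^6 J/(m²·K).
Depth D = C / (ρ c_p) = 3.11×10^6 / (2328 × 1920) = 0.697 m.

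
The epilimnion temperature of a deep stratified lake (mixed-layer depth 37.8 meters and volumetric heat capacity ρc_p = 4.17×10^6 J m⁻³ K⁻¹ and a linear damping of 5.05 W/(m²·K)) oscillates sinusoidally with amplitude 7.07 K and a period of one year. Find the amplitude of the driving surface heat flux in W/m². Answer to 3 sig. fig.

225

Areal heat capacity C = ρc_p × D = 4.17×10^6 × 37.8 = 1.58×10^8 J m⁻² K⁻¹.
ω = 2π / 3.15×10^7 s = 1.99×10^-7 s⁻¹.
√((Cω)² + λ²) = √((31.4)² + 5.05²) = 31.8 W/(m²·K).
F₀ = A × √((Cω)²+λ²) = 7.07 × 31.8 = 225 W/m².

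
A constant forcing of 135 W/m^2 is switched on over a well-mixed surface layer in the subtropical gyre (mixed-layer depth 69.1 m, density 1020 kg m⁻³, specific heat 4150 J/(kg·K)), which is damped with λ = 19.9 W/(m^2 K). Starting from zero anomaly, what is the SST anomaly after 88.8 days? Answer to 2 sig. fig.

2.8 K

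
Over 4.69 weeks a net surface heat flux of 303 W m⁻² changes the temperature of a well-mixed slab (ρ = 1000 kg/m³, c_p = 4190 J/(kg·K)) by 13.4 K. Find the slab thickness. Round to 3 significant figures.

15.3 m

Heat input Q = F Δt = 303 × 2.84×10^6 s = 8.59×10^8 J/m².
Required areal heat capacity C = Q / ΔT = 6.41×10^7 J/(m²·K).
Depth D = C / (ρ c_p) = 6.41×10^7 / (1000 × 4190) = 15.3 m.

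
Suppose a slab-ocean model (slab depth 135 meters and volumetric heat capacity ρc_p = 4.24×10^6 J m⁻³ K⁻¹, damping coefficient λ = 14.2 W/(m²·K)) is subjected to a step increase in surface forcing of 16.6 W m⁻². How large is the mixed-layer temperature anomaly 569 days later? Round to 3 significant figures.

0.824 K

Areal heat capacity C = ρc_p × D = 4.24×10^6 × 135 = 5.72×10^8 J/(m^2 K).
τ = C / λ = 5.72×10^8 / 14.2 = 4.03×10^7 s.
Equilibrium anomaly ΔT_eq = F / λ = 16.6 / 14.2 = 1.17 K.
t = 569 days = 4.92×10^7 s, so t/τ = 1.22.
ΔT(t) = ΔT_eq (1 − e^(−t/τ)) = 1.17 × (1 − e^−1.22) = 0.824 K.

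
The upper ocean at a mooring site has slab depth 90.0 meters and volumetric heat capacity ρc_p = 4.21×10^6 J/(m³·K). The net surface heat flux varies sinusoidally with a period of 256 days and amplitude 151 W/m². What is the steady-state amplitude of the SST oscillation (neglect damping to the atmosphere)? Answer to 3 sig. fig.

Areal heat capacity C = ρc_p × D = 4.21×10^6 × 90.0 = 3.79×10^8 J m⁻² K⁻¹.
Angular frequency ω = 2π / T = 2π / 2.21×10^7 s = 2.84×10^-7 s⁻¹.
Cω = 3.79×10^8 × 2.84×10^-7 = 108 W/(m²·K).
Amplitude A = F₀ / (Cω) = 151 / 108 = 1.40 K.

1.40 K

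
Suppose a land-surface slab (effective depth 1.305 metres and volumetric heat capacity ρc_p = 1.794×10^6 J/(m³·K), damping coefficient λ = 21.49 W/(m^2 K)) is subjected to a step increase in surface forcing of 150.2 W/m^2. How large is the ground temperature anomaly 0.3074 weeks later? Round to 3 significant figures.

5.72 K

Areal heat capacity C = ρc_p × D = 1.794×10^6 × 1.305 = 2.34×10^6 J/(m^2 K).
τ = C / λ = 2.34×10^6 / 21.49 = 1.09×10^5 s.
Equilibrium anomaly ΔT_eq = F / λ = 150.2 / 21.49 = 6.99 K.
t = 0.3074 weeks = 1.86×10^5 s, so t/τ = 1.71.
ΔT(t) = ΔT_eq (1 − e^(−t/τ)) = 6.99 × (1 − e^−1.71) = 5.72 K.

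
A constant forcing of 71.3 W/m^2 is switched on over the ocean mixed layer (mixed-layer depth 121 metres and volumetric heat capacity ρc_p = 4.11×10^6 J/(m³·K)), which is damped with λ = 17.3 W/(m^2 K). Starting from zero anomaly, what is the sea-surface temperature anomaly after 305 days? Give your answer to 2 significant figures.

2.5 K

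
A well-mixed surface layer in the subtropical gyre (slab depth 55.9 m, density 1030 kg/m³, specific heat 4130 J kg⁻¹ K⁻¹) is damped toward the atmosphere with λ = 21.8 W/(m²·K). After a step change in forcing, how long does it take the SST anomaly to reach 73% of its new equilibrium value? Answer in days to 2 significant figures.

170 days

Areal heat capacity C = ρ c_p D = 1030 × 4130 × 55.9 = 2.38×10^8 J m⁻² K⁻¹.
τ = C / λ = 2.38×10^8 / 21.8 = 1.09×10^7 s.
Fraction reached: 1 − e^(−t/τ) = 0.73 ⇒ t = −τ ln(1 − 0.73) = τ × 1.31.
t = 1.43×10^7 s = 165 days.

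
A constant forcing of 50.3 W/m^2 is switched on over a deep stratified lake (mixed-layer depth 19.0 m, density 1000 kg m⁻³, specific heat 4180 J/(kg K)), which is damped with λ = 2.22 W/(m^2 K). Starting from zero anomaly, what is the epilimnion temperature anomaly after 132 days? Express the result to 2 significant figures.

6.2 K

Areal heat capacity C = ρ c_p D = 1000 × 4180 × 19.0 = 7.94×10^7 J m⁻² K⁻¹.
τ = C / λ = 7.94×10^7 / 2.22 = 3.58×10^7 s.
Equilibrium anomaly ΔT_eq = F / λ = 50.3 / 2.22 = 22.7 K.
t = 132 days = 1.14×10^7 s, so t/τ = 0.319.
ΔT(t) = ΔT_eq (1 − e^(−t/τ)) = 22.7 × (1 − e^−0.319) = 6.18 K.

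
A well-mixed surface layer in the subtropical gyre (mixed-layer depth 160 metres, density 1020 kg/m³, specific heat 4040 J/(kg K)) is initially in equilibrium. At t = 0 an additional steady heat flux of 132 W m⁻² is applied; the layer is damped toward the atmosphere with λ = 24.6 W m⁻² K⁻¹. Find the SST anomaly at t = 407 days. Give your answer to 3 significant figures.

3.92 K

Areal heat capacity C = ρ c_p D = 1020 × 4040 × 160 = 6.59×10^8 J/(m^2 K).
τ = C / λ = 6.59×10^8 / 24.6 = 2.68×10^7 s.
Equilibrium anomaly ΔT_eq = F / λ = 132 / 24.6 = 5.37 K.
t = 407 days = 3.52×10^7 s, so t/τ = 1.31.
ΔT(t) = ΔT_eq (1 − e^(−t/τ)) = 5.37 × (1 − e^−1.31) = 3.92 K.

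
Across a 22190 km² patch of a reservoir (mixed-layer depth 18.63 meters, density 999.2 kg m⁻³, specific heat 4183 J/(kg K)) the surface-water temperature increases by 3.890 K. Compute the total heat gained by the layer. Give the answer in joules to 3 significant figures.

6.72×10^18 J

Areal heat capacity C = ρ c_p D = 999.2 × 4183 × 18.63 = 7.79×10^7 J m⁻² K⁻¹.
Heat per unit area: q = C ΔT = 7.79×10^7 × 3.890 = 3.03×10^8 J/m².
Total heat: Q = q × A = 3.03×10^8 × (22190 × 10⁶ m²) = 6.72×10^18 J.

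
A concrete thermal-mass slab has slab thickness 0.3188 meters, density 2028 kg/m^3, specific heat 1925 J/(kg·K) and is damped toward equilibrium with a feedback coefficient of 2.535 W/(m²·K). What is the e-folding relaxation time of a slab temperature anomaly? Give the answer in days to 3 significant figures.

5.68 days

Areal heat capacity C = ρ c_p D = 2028 × 1925 × 0.3188 = 1.24×10^6 J m⁻² K⁻¹.
Relaxation time τ = C / λ = 1.24×10^6 / 2.535 = 4.91×10^5 s.
In days: 4.91×10^5 s / (86400 s/day) = 5.68 days.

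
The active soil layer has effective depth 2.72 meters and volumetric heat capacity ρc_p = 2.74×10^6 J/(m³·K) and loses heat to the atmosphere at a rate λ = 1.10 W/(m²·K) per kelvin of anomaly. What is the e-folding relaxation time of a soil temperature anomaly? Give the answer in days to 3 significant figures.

78.4 days

Areal heat capacity C = ρc_p × D = 2.74×10^6 × 2.72 = 7.45×10^6 J/(m^2 K).
Relaxation time τ = C / λ = 7.45×10^6 / 1.10 = 6.78×10^6 s.
In days: 6.78×10^6 s / (86400 s/day) = 78.4 days.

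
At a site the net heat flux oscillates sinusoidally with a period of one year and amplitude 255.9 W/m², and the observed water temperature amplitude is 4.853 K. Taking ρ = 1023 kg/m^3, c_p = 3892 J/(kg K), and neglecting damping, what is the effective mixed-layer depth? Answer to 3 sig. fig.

66.5 m

ω = 2π / 3.15×10^7 s = 1.99×10^-7 s⁻¹.
Required C = F₀ / (A ω) = 255.9 / (4.853 × 1.99×10^-7) = 2.65×10^8 J/(m²·K).
D = C / (ρ c_p) = 2.65×10^8 / (1023 × 3892) = 66.5 m.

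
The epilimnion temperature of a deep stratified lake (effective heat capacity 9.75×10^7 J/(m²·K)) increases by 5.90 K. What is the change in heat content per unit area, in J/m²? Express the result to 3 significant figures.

5.75×10^8

Areal heat capacity C = 9.75×10^7 J/(m²·K) (given).
ΔQ = C ΔT = 9.75×10^7 × 5.90 = 5.75×10^8 J/m².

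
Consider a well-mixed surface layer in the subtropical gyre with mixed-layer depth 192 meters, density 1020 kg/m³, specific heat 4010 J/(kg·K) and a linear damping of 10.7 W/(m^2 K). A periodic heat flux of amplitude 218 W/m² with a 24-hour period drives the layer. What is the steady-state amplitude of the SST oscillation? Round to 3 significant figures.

0.00382 K

Areal heat capacity C = ρ c_p D = 1020 × 4010 × 192 = 7.85×10^8 J m⁻² K⁻¹.
Angular frequency ω = 2π / T = 2π / 86400 s = 7.27×10^-5 s⁻¹.
√((Cω)² + λ²) = √((57100)² + 10.7²) = 57100 W/(m²·K).
Amplitude A = F₀ / √((Cω)²+λ²) = 218 / 57100 = 0.00382 K.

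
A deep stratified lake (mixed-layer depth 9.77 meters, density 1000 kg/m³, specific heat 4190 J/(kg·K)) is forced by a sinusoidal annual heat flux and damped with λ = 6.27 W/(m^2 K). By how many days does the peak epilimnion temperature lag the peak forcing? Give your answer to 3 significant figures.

53.2 days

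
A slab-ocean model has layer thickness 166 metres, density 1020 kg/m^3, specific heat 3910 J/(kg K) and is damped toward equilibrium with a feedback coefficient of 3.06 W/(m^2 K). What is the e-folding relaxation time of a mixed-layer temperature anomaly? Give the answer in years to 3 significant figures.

6.86 years

Areal heat capacity C = ρ c_p D = 1020 × 3910 × 166 = 6.62×10^8 J/(m^2 K).
Relaxation time τ = C / λ = 6.62×10^8 / 3.06 = 2.16×10^8 s.
In years: 2.16×10^8 s / (3.156×10^7 s/year) = 6.86 years.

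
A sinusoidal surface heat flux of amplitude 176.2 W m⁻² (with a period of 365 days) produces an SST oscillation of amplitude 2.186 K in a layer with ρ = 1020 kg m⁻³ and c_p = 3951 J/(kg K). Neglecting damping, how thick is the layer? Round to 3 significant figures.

100 m

ω = 2π / 3.15×10^7 s = 1.99×10^-7 s⁻¹.
Required C = F₀ / (A ω) = 176.2 / (2.186 × 1.99×10^-7) = 4.05×10^8 J/(m²·K).
D = C / (ρ c_p) = 4.05×10^8 / (1020 × 3951) = 100 m.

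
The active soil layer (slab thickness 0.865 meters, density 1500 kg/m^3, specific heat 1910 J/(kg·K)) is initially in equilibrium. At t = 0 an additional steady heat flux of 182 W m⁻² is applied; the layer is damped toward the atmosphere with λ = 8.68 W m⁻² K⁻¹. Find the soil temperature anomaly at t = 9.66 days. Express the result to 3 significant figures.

Areal heat capacity C = ρ c_p D = 1500 × 1910 × 0.865 = 2.48×10^6 J/(m^2 K).
τ = C / λ = 2.48×10^6 / 8.68 = 2.86×10^5 s.
Equilibrium anomaly ΔT_eq = F / λ = 182 / 8.68 = 21.0 K.
t = 9.66 days = 8.35×10^5 s, so t/τ = 2.92.
ΔT(t) = ΔT_eq (1 − e^(−t/τ)) = 21.0 × (1 − e^−2.92) = 19.8 K.

19.8 K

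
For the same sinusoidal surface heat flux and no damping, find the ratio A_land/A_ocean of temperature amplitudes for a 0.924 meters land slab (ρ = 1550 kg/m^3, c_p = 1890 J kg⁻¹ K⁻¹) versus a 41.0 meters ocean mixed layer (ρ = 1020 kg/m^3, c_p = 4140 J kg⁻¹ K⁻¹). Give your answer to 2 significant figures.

64

C_ocean = 1020 × 4140 × 41.0 = 1.73×10^8 J/(m²·K).
C_land = 1550 × 1890 × 0.924 = 2.71×10^6 J/(m²·K).
Undamped amplitude ∝ 1/C, so A_land/A_ocean = C_ocean/C_land = 64.0.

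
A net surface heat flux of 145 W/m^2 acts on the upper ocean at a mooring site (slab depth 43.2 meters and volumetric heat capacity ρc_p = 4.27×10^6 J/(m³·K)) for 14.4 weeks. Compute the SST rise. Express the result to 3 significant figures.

6.85 K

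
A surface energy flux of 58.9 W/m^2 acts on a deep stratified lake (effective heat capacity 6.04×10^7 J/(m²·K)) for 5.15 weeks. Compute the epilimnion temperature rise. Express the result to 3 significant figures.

3.04 K

Areal heat capacity C = 6.04×10^7 J/(m²·K) (given).
Net heat input Q = F Δt = 58.9 × (5.15 weeks × 6.048×10^5 s/week) = 1.83×10^8 J/m².
ΔT = Q / C = 1.83×10^8 / 6.04×10^7 = 3.04 K.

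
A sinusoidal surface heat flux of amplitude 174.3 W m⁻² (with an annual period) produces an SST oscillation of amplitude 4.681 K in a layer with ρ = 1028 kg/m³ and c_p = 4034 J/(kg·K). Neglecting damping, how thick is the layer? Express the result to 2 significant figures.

ω = 2π / 3.15×10^7 s = 1.99×10^-7 s⁻¹.
Required C = F₀ / (A ω) = 174.3 / (4.681 × 1.99×10^-7) = 1.87×10^8 J/(m²·K).
D = C / (ρ c_p) = 1.87×10^8 / (1028 × 4034) = 45.1 m.

45 m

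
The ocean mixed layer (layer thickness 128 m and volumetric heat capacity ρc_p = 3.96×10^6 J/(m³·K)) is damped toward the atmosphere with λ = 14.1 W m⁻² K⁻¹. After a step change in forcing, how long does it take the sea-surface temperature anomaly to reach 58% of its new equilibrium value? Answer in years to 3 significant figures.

Areal heat capacity C = ρc_p × D = 3.96×10^6 × 128 = 5.07×10^8 J/(m^2 K).
τ = C / λ = 5.07×10^8 / 14.1 = 3.59×10^7 s.
Fraction reached: 1 − e^(−t/τ) = 0.58 ⇒ t = −τ ln(1 − 0.58) = τ × 0.868.
t = 3.12×10^7 s = 0.988 years.

0.988 years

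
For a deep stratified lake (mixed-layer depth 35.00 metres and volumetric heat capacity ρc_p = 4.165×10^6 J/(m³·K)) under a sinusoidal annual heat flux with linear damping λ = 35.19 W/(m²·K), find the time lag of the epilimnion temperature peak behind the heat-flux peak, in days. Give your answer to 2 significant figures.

40 days

Areal heat capacity C = ρc_p × D = 4.165×10^6 × 35.00 = 1.46×10^8 J/(m²·K).
ω = 2π / 3.15×10^7 s = 1.99×10^-7 s⁻¹.
Phase lag φ = arctan(Cω/λ) = arctan(29.0/35.19) = 0.690 rad.
Time lag = φ / ω = 0.690 / 1.99×10^-7 = 3.46×10^6 s = 40.1 days.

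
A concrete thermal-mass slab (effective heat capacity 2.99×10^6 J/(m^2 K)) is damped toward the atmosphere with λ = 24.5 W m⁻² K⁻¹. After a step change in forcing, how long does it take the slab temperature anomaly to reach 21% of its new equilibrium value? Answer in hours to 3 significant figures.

Areal heat capacity C = 2.99×10^6 J/(m^2 K) (given).
τ = C / λ = 2.99×10^6 / 24.5 = 1.22×10^5 s.
Fraction reached: 1 − e^(−t/τ) = 0.21 ⇒ t = −τ ln(1 − 0.21) = τ × 0.236.
t = 28800 s = 7.99 hours.

7.99 hours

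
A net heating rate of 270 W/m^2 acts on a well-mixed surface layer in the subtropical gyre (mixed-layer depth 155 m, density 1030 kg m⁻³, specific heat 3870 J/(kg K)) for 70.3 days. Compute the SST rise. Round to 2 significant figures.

2.7 K

Areal heat capacity C = ρ c_p D = 1030 × 3870 × 155 = 6.18×10^8 J/(m^2 K).
Net heat input Q = F Δt = 270 × (70.3 days × 86400 s/day) = 1.64×10^9 J/m².
ΔT = Q / C = 1.64×10^9 / 6.18×10^8 = 2.65 K.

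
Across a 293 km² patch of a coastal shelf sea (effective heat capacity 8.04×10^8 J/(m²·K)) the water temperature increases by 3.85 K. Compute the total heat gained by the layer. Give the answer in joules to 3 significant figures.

Areal heat capacity C = 8.04×10^8 J/(m²·K) (given).
Heat per unit area: q = C ΔT = 8.04×10^8 × 3.85 = 3.10×10^9 J/m².
Total heat: Q = q × A = 3.10×10^9 × (293 × 10⁶ m²) = 9.07×10^17 J.

9.07×10^17 J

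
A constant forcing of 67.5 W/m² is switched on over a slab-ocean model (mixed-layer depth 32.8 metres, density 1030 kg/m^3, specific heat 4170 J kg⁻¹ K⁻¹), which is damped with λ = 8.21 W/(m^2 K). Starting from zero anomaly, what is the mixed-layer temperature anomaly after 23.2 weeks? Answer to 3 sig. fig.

4.59 K

Areal heat capacity C = ρ c_p D = 1030 × 4170 × 32.8 = 1.41×10^8 J m⁻² K⁻¹.
τ = C / λ = 1.41×10^8 / 8.21 = 1.72×10^7 s.
Equilibrium anomaly ΔT_eq = F / λ = 67.5 / 8.21 = 8.22 K.
t = 23.2 weeks = 1.40×10^7 s, so t/τ = 0.818.
ΔT(t) = ΔT_eq (1 − e^(−t/τ)) = 8.22 × (1 − e^−0.818) = 4.59 K.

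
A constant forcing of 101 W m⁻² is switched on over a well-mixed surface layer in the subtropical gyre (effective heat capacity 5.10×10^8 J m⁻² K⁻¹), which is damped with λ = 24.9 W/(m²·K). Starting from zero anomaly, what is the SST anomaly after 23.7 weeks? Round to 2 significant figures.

Areal heat capacity C = 5.10×10^8 J m⁻² K⁻¹ (given).
τ = C / λ = 5.10×10^8 / 24.9 = 2.05×10^7 s.
Equilibrium anomaly ΔT_eq = F / λ = 101 / 24.9 = 4.06 K.
t = 23.7 weeks = 1.43×10^7 s, so t/τ = 0.700.
ΔT(t) = ΔT_eq (1 − e^(−t/τ)) = 4.06 × (1 − e^−0.700) = 2.04 K.

2.0 K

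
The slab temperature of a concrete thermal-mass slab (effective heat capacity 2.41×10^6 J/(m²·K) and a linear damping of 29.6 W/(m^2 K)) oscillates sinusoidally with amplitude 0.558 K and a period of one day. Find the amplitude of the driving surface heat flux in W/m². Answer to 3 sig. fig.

Areal heat capacity C = 2.41×10^6 J/(m²·K) (given).
ω = 2π / 86400 s = 7.27×10^-5 s⁻¹.
√((Cω)² + λ²) = √((175)² + 29.6²) = 178 W/(m²·K).
F₀ = A × √((Cω)²+λ²) = 0.558 × 178 = 99.2 W/m².

99.2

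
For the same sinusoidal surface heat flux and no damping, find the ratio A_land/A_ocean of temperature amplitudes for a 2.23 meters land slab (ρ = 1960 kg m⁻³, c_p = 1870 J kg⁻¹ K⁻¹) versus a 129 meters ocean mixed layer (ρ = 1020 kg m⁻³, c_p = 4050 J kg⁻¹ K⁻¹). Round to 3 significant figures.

65.2

C_ocean = 1020 × 4050 × 129 = 5.33×10^8 J/(m²·K).
C_land = 1960 × 1870 × 2.23 = 8.17×10^6 J/(m²·K).
Undamped amplitude ∝ 1/C, so A_land/A_ocean = C_ocean/C_land = 65.2.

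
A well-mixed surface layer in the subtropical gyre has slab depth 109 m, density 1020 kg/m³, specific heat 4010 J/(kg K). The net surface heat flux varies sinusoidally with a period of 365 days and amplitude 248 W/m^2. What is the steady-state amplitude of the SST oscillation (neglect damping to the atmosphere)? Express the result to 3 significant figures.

Areal heat capacity C = ρ c_p D = 1020 × 4010 × 109 = 4.46×10^8 J m⁻² K⁻¹.
Angular frequency ω = 2π / T = 2π / 3.15×10^7 s = 1.99×10^-7 s⁻¹.
Cω = 4.46×10^8 × 1.99×10^-7 = 88.8 W/(m²·K).
Amplitude A = F₀ / (Cω) = 248 / 88.8 = 2.79 K.

2.79 K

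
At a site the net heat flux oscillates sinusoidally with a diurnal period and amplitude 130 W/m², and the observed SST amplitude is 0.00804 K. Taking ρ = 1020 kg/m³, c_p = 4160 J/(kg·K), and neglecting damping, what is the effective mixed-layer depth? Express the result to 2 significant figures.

ω = 2π / 86400 s = 7.27×10^-5 s⁻¹.
Required C = F₀ / (A ω) = 130 / (0.00804 × 7.27×10^-5) = 2.22×10^8 J/(m²·K).
D = C / (ρ c_p) = 2.22×10^8 / (1020 × 4160) = 52.4 m.

52 m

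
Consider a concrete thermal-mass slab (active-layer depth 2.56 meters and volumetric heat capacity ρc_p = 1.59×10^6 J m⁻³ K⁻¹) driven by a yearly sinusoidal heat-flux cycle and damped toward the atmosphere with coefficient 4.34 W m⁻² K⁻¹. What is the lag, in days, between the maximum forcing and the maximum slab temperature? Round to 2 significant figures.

11 days

Areal heat capacity C = ρc_p × D = 1.59×10^6 × 2.56 = 4.07×10^6 J m⁻² K⁻¹.
ω = 2π / 3.15×10^7 s = 1.99×10^-7 s⁻¹.
Phase lag φ = arctan(Cω/λ) = arctan(0.811/4.34) = 0.185 rad.
Time lag = φ / ω = 0.185 / 1.99×10^-7 = 9.27×10^5 s = 10.7 days.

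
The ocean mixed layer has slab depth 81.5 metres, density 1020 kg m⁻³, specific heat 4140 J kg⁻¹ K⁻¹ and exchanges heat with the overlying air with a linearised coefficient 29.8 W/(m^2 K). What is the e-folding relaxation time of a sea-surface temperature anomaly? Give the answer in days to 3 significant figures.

Areal heat capacity C = ρ c_p D = 1020 × 4140 × 81.5 = 3.44×10^8 J m⁻² K⁻¹.
Relaxation time τ = C / λ = 3.44×10^8 / 29.8 = 1.15×10^7 s.
In days: 1.15×10^7 s / (86400 s/day) = 134 days.

134 days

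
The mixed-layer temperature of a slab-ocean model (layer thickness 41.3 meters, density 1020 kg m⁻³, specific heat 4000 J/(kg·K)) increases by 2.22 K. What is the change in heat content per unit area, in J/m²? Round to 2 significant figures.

Areal heat capacity C = ρ c_p D = 1020 × 4000 × 41.3 = 1.69×10^8 J m⁻² K⁻¹.
ΔQ = C ΔT = 1.69×10^8 × 2.22 = 3.74×10^8 J/m².

3.7×10^8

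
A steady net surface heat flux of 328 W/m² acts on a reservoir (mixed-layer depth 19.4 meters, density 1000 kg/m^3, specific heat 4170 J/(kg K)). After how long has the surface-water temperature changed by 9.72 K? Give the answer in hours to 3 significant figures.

666 hours

Areal heat capacity C = ρ c_p D = 1000 × 4170 × 19.4 = 8.09×10^7 J/(m^2 K).
Time required: Δt = C ΔT / F = 8.09×10^7 × 9.72 / 328 = 2.40×10^6 s.
In hours: 2.40×10^6 s / (3600 s/hour) = 666 hours.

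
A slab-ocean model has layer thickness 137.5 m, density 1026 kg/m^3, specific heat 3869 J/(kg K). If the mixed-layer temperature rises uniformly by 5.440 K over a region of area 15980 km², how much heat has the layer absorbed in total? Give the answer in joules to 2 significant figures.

Areal heat capacity C = ρ c_p D = 1026 × 3869 × 137.5 = 5.46×10^8 J m⁻² K⁻¹.
Heat per unit area: q = C ΔT = 5.46×10^8 × 5.440 = 2.97×10^9 J/m².
Total heat: Q = q × A = 2.97×10^9 × (15980 × 10⁶ m²) = 4.74×10^19 J.

4.7×10^19 J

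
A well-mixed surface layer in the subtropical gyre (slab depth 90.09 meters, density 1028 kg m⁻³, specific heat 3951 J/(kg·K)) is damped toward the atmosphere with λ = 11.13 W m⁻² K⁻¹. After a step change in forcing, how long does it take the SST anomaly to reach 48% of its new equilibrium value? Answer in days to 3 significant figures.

249 days

Areal heat capacity C = ρ c_p D = 1028 × 3951 × 90.09 = 3.66×10^8 J/(m^2 K).
τ = C / λ = 3.66×10^8 / 11.13 = 3.29×10^7 s.
Fraction reached: 1 − e^(−t/τ) = 0.48 ⇒ t = −τ ln(1 − 0.48) = τ × 0.654.
t = 2.15×10^7 s = 249 days.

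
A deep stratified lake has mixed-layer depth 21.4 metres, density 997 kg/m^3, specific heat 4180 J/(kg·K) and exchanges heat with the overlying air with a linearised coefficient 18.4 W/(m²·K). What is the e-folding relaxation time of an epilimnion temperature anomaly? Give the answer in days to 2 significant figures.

56 days

Areal heat capacity C = ρ c_p D = 997 × 4180 × 21.4 = 8.92×10^7 J/(m²·K).
Relaxation time τ = C / λ = 8.92×10^7 / 18.4 = 4.85×10^6 s.
In days: 4.85×10^6 s / (86400 s/day) = 56.1 days.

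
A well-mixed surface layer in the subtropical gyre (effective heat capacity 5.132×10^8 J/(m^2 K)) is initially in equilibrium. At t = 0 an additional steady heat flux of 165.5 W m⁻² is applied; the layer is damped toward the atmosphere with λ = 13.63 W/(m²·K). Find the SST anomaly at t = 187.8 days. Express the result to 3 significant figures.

4.25 K

Areal heat capacity C = 5.132×10^8 J/(m^2 K) (given).
τ = C / λ = 5.13×10^8 / 13.63 = 3.77×10^7 s.
Equilibrium anomaly ΔT_eq = F / λ = 165.5 / 13.63 = 12.1 K.
t = 187.8 days = 1.62×10^7 s, so t/τ = 0.431.
ΔT(t) = ΔT_eq (1 − e^(−t/τ)) = 12.1 × (1 − e^−0.431) = 4.25 K.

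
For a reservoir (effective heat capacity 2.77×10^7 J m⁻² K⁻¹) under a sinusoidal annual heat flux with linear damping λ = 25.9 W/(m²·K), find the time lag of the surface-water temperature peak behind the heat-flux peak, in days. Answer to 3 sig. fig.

12.2 days

Areal heat capacity C = 2.77×10^7 J m⁻² K⁻¹ (given).
ω = 2π / 3.15×10^7 s = 1.99×10^-7 s⁻¹.
Phase lag φ = arctan(Cω/λ) = arctan(5.52/25.9) = 0.210 rad.
Time lag = φ / ω = 0.210 / 1.99×10^-7 = 1.05×10^6 s = 12.2 days.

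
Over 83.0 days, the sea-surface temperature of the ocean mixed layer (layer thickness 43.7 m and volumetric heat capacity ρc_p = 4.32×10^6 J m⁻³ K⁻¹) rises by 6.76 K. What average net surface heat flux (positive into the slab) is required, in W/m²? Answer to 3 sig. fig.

178

Areal heat capacity C = ρc_p × D = 4.32×10^6 × 43.7 = 1.89×10^8 J m⁻² K⁻¹.
Required heat per unit area: Q = C ΔT = 1.89×10^8 × 6.76 = 1.28×10^9 J/m².
Flux F = Q / Δt = 1.28×10^9 / 7.17×10^6 s = 178 W/m².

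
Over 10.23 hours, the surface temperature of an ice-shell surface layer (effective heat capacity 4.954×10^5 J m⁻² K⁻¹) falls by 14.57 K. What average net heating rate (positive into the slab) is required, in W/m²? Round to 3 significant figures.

Areal heat capacity C = 4.954×10^5 J m⁻² K⁻¹ (given).
Required heat per unit area: Q = C ΔT = 4.95×10^5 × -14.57 = -7.22×10^6 J/m².
Flux F = Q / Δt = -7.22×10^6 / 36800 s = -196 W/m².

-196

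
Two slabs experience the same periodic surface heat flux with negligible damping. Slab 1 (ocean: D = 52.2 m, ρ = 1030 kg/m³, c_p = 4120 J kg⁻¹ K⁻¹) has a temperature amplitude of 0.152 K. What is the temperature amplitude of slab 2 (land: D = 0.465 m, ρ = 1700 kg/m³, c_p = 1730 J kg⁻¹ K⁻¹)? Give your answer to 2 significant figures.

C_ocean = 2.22×10^8 J/(m²·K); C_land = 1.37×10^6 J/(m²·K).
A ∝ 1/C ⇒ A_land = A_ocean × C_ocean/C_land = 0.152 × 162 = 24.6 K.

25 K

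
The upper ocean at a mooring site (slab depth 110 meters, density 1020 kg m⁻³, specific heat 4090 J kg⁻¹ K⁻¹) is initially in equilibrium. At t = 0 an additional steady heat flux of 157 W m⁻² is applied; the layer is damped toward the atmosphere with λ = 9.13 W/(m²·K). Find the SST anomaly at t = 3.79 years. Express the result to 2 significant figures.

Areal heat capacity C = ρ c_p D = 1020 × 4090 × 110 = 4.59×10^8 J/(m²·K).
τ = C / λ = 4.59×10^8 / 9.13 = 5.03×10^7 s.
Equilibrium anomaly ΔT_eq = F / λ = 157 / 9.13 = 17.2 K.
t = 3.79 years = 1.20×10^8 s, so t/τ = 2.38.
ΔT(t) = ΔT_eq (1 − e^(−t/τ)) = 17.2 × (1 − e^−2.38) = 15.6 K.

16 K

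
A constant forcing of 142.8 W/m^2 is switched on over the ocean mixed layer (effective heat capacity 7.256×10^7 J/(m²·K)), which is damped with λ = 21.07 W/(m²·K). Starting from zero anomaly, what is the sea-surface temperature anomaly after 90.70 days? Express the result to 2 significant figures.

Areal heat capacity C = 7.256×10^7 J/(m²·K) (given).
τ = C / λ = 7.26×10^7 / 21.07 = 3.44×10^6 s.
Equilibrium anomaly ΔT_eq = F / λ = 142.8 / 21.07 = 6.78 K.
t = 90.70 days = 7.84×10^6 s, so t/τ = 2.28.
ΔT(t) = ΔT_eq (1 − e^(−t/τ)) = 6.78 × (1 − e^−2.28) = 6.08 K.

6.1 K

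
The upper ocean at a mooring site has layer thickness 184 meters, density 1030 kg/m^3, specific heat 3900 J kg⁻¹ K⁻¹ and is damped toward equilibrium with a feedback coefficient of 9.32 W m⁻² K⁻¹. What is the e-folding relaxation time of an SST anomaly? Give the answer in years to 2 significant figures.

Areal heat capacity C = ρ c_p D = 1030 × 3900 × 184 = 7.39×10^8 J/(m²·K).
Relaxation time τ = C / λ = 7.39×10^8 / 9.32 = 7.93×10^7 s.
In years: 7.93×10^7 s / (3.156×10^7 s/year) = 2.51 years.

2.5 years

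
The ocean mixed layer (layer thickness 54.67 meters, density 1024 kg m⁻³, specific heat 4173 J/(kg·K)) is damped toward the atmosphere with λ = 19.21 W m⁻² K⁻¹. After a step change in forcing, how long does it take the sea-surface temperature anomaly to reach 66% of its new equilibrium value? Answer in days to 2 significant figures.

Areal heat capacity C = ρ c_p D = 1024 × 4173 × 54.67 = 2.34×10^8 J/(m²·K).
τ = C / λ = 2.34×10^8 / 19.21 = 1.22×10^7 s.
Fraction reached: 1 − e^(−t/τ) = 0.66 ⇒ t = −τ ln(1 − 0.66) = τ × 1.08.
t = 1.31×10^7 s = 152 days.

150 days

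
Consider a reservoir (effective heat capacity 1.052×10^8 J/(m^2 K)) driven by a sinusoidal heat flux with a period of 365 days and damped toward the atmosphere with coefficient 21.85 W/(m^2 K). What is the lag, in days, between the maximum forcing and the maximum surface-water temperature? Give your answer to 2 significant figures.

44 days

Areal heat capacity C = 1.052×10^8 J/(m^2 K) (given).
ω = 2π / 3.15×10^7 s = 1.99×10^-7 s⁻¹.
Phase lag φ = arctan(Cω/λ) = arctan(21.0/21.85) = 0.765 rad.
Time lag = φ / ω = 0.765 / 1.99×10^-7 = 3.84×10^6 s = 44.4 days.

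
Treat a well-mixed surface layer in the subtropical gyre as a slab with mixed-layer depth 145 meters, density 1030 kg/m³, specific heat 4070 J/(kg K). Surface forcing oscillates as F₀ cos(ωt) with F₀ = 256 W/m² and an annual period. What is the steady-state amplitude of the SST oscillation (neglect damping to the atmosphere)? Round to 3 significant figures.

2.11 K

Areal heat capacity C = ρ c_p D = 1030 × 4070 × 145 = 6.08×10^8 J/(m²·K).
Angular frequency ω = 2π / T = 2π / 3.15×10^7 s = 1.99×10^-7 s⁻¹.
Cω = 6.08×10^8 × 1.99×10^-7 = 121 W/(m²·K).
Amplitude A = F₀ / (Cω) = 256 / 121 = 2.11 K.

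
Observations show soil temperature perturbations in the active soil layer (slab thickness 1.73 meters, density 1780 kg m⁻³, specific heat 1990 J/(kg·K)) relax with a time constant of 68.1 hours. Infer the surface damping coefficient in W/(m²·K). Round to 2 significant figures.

Areal heat capacity C = ρ c_p D = 1780 × 1990 × 1.73 = 6.13×10^6 J/(m²·K).
τ = 68.1 hours = 2.45×10^5 s.
λ = C / τ = 6.13×10^6 / 2.45×10^5 = 25.0 W/(m²·K).

25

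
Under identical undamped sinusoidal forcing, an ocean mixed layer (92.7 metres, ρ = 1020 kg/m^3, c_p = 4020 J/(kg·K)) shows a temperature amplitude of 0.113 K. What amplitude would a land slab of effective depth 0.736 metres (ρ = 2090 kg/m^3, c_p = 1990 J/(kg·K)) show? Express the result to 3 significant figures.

14.0 K

C_ocean = 3.80×10^8 J/(m²·K); C_land = 3.06×10^6 J/(m²·K).
A ∝ 1/C ⇒ A_land = A_ocean × C_ocean/C_land = 0.113 × 124 = 14.0 K.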